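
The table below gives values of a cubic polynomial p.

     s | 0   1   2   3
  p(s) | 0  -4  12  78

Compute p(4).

224

Using the Lagrange interpolation formula with nodes 0, 1, 2, 3:
  L_0(s) = (s - 1)(s - 2)(s - 3) / -6
  L_1(s) = s(s - 2)(s - 3) / 2
  L_2(s) = s(s - 1)(s - 3) / -2
  L_3(s) = s(s - 1)(s - 2) / 6
Then p(s) = 0·L_0(s) - 4·L_1(s) + 12·L_2(s) + 78·L_3(s).
Expanding and collecting terms gives p(s) = 5s^3 - 5s^2 - 4s.
Evaluating at s = 4: p(4) = 224.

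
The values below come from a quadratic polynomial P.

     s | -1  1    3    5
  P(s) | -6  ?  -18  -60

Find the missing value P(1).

0

The 3 known points determine the degree-2 polynomial uniquely.
Write P(s) = as^2 + bs + c. Substituting each data point gives a linear system:
  a - b + c = -6
  9a + 3b + c = -18
  25a + 5b + c = -60
Solving the system yields a = -3, b = 3, c = 0.
So P(s) = -3s² + 3s.
Then P(1) = 0.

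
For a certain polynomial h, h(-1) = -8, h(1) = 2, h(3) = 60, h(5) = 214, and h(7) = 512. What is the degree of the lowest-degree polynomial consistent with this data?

3

Forward differences of the values at s = -1, 1, 3, 5, 7:
  h  : -8  2  60  214  512
  Δ  : 10  58  154  298
  Δ^2: 48  96  144
  Δ^3: 48  48
  Δ^4: 0
The third differences are constant (48) and nonzero, while all higher differences vanish, so the minimal degree is 3.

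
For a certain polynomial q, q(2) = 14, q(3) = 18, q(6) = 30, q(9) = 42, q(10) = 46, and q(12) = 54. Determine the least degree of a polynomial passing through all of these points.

1

Divided differences on the nodes 2, 3, 6, 9, 10, 12:
  order 0: 14  18  30  42  46  54
  order 1: 4  4  4  4  4
  order 2: 0  0  0  0
  order 3: 0  0  0
  order 4: 0  0
  order 5: 0
The order-1 divided differences are all 4 (nonzero) and every higher order vanishes, so the data lies on a polynomial of degree exactly 1.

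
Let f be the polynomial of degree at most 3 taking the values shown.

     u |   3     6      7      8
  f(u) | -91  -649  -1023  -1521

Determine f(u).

Using the Lagrange interpolation formula with nodes 3, 6, 7, 8:
  L_0(u) = (u - 6)(u - 7)(u - 8) / -60
  L_1(u) = (u - 3)(u - 7)(u - 8) / 6
  L_2(u) = (u - 3)(u - 6)(u - 8) / -4
  L_3(u) = (u - 3)(u - 6)(u - 7) / 10
Then f(u) = -91·L_0(u) - 649·L_1(u) - 1023·L_2(u) - 1521·L_3(u).
Expanding and collecting terms gives f(u) = -3u^3 + u^2 - 6u - 1.
Check: f(6) = -649. ✓

f(u) = -3u^3 + u^2 - 6u - 1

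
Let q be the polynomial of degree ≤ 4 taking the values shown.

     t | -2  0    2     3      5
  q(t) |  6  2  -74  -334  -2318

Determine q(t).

Write q(t) = at^4 + bt^3 + ct^2 + dt + e. Substituting each data point gives a linear system:
  16a - 8b + 4c - 2d + e = 6
  e = 2
  16a + 8b + 4c + 2d + e = -74
  81a + 27b + 9c + 3d + e = -334
  625a + 125b + 25c + 5d + e = -2318
Solving the system yields a = -3, b = -4, c = 3, d = -4, e = 2.
So q(t) = -3t^4 - 4t^3 + 3t^2 - 4t + 2.
Check: q(3) = -334. ✓

q(t) = -3t^4 - 4t^3 + 3t^2 - 4t + 2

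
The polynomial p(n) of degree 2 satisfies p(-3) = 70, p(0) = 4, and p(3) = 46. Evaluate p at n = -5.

Write p(n) = an^2 + bn + c. Substituting each data point gives a linear system:
  9a - 3b + c = 70
  c = 4
  9a + 3b + c = 46
Solving the system yields a = 6, b = -4, c = 4.
So p(n) = 6n² - 4n + 4.
Then p(-5) = 174.

174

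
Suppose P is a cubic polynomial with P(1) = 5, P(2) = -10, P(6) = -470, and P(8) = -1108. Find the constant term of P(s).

Write P(s) = as^3 + bs^2 + cs + d. Substituting each data point gives a linear system:
  a + b + c + d = 5
  8a + 4b + 2c + d = -10
  216a + 36b + 6c + d = -470
  512a + 64b + 8c + d = -1108
Solving the system yields a = -2, b = -2, c = 5, d = 4.
So P(s) = -2s^3 - 2s^2 + 5s + 4.
The constant term is 4.

4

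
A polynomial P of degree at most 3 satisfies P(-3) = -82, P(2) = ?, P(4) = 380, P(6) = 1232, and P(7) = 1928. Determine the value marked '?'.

48

The 4 known points determine the degree-3 polynomial uniquely.
Write P(t) = at^3 + bt^2 + ct + d. Substituting each data point gives a linear system:
  -27a + 9b - 3c + d = -82
  64a + 16b + 4c + d = 380
  216a + 36b + 6c + d = 1232
  343a + 49b + 7c + d = 1928
Solving the system yields a = 5, b = 5, c = -4, d = -4.
So P(t) = 5t^3 + 5t^2 - 4t - 4.
Then P(2) = 48.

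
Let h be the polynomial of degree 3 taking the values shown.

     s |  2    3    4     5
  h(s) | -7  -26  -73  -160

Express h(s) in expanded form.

h(s) = -2s^3 + 4s^2 - s - 5

Using the Lagrange interpolation formula with nodes 2, 3, 4, 5:
  L_0(s) = (s - 3)(s - 4)(s - 5) / -6
  L_1(s) = (s - 2)(s - 4)(s - 5) / 2
  L_2(s) = (s - 2)(s - 3)(s - 5) / -2
  L_3(s) = (s - 2)(s - 3)(s - 4) / 6
Then h(s) = -7·L_0(s) - 26·L_1(s) - 73·L_2(s) - 160·L_3(s).
Expanding and collecting terms gives h(s) = -2s³ + 4s² - s - 5.
Check: h(2) = -7. ✓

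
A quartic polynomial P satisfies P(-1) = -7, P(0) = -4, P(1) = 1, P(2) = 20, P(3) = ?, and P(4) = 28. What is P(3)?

On equispaced nodes a degree-4 polynomial has vanishing fifth forward difference, so
  - P(-1) + 5·P(0) - 10·P(1) + 10·P(2) - 5·P(3) + P(4) = 0.
Substituting the known values and solving for P(3):
  -5·P(3) = -205
  P(3) = 41.

41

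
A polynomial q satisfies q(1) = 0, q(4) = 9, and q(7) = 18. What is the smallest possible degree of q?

1

Forward differences of the values at s = 1, 4, 7:
  q  : 0  9  18
  Δ  : 9  9
  Δ^2: 0
The first differences are constant (9) and nonzero, while all higher differences vanish, so the minimal degree is 1.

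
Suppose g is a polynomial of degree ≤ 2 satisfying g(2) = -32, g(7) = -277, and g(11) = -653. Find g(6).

-208

Using the Lagrange interpolation formula with nodes 2, 7, 11:
  L_0(u) = (u - 7)(u - 11) / 45
  L_1(u) = (u - 2)(u - 11) / -20
  L_2(u) = (u - 2)(u - 7) / 36
Then g(u) = -32·L_0(u) - 277·L_1(u) - 653·L_2(u).
Expanding and collecting terms gives g(u) = -5u^2 - 4u - 4.
Evaluating at u = 6: g(6) = -208.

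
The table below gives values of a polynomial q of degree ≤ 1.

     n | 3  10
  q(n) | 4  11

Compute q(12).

13

Using the Lagrange interpolation formula with nodes 3, 10:
  L_0(n) = (n - 10) / -7
  L_1(n) = (n - 3) / 7
Then q(n) = 4·L_0(n) + 11·L_1(n).
Expanding and collecting terms gives q(n) = n + 1.
Evaluating at n = 12: q(12) = 13.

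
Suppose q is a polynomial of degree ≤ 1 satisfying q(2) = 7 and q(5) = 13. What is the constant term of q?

Write q(x) = ax + b. Substituting each data point gives a linear system:
  2a + b = 7
  5a + b = 13
Solving the system yields a = 2, b = 3.
So q(x) = 2x + 3.
The constant term is 3.

3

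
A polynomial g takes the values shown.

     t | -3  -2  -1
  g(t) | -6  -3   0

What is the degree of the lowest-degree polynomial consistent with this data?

1

Forward differences of the values at t = -3, -2, -1:
  g  : -6  -3  0
  Δ  : 3  3
  Δ^2: 0
The first differences are constant (3) and nonzero, while all higher differences vanish, so the minimal degree is 1.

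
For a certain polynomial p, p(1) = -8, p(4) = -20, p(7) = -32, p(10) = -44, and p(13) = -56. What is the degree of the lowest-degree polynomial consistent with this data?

Forward differences of the values at s = 1, 4, 7, 10, 13:
  p  : -8  -20  -32  -44  -56
  Δ  : -12  -12  -12  -12
  Δ^2: 0  0  0
  Δ^3: 0  0
  Δ^4: 0
The first differences are constant (-12) and nonzero, while all higher differences vanish, so the minimal degree is 1.

1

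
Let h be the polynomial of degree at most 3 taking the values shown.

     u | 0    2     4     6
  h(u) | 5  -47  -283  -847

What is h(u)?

h(u) = -3u^3 - 5u^2 - 4u + 5

Write h(u) = au^3 + bu^2 + cu + d. Substituting each data point gives a linear system:
  d = 5
  8a + 4b + 2c + d = -47
  64a + 16b + 4c + d = -283
  216a + 36b + 6c + d = -847
Solving the system yields a = -3, b = -5, c = -4, d = 5.
So h(u) = -3u^3 - 5u^2 - 4u + 5.
Check: h(0) = 5. ✓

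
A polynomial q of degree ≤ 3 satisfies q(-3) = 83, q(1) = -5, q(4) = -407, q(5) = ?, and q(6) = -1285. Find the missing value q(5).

The 4 known points determine the degree-3 polynomial uniquely.
Write q(u) = au^3 + bu^2 + cu + d. Substituting each data point gives a linear system:
  -27a + 9b - 3c + d = 83
  a + b + c + d = -5
  64a + 16b + 4c + d = -407
  216a + 36b + 6c + d = -1285
Solving the system yields a = -5, b = -6, c = 1, d = 5.
So q(u) = -5u³ - 6u² + u + 5.
Then q(5) = -765.

-765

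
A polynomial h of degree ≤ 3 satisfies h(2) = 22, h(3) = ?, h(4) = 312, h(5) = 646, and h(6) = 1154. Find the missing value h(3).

On equispaced nodes a degree-3 polynomial has vanishing fourth forward difference, so
  h(2) - 4·h(3) + 6·h(4) - 4·h(5) + h(6) = 0.
Substituting the known values and solving for h(3):
  -4·h(3) = -464
  h(3) = 116.

116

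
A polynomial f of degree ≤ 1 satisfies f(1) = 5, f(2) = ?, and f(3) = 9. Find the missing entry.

7

The 2 known points determine the degree-1 polynomial uniquely.
Write f(u) = au + b. Substituting each data point gives a linear system:
  a + b = 5
  3a + b = 9
Solving the system yields a = 2, b = 3.
So f(u) = 2u + 3.
Then f(2) = 7.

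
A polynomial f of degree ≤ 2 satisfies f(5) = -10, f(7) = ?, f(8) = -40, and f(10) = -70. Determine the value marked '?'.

The 3 known points determine the degree-2 polynomial uniquely.
Write f(n) = an^2 + bn + c. Substituting each data point gives a linear system:
  25a + 5b + c = -10
  64a + 8b + c = -40
  100a + 10b + c = -70
Solving the system yields a = -1, b = 3, c = 0.
So f(n) = -n^2 + 3n.
Then f(7) = -28.

-28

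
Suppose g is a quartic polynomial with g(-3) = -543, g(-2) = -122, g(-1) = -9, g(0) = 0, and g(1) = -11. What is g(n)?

g(n) = -5n^4 + 4n^3 - 5n^2 - 5n

Write g(n) = an^4 + bn^3 + cn^2 + dn + e. Substituting each data point gives a linear system:
  81a - 27b + 9c - 3d + e = -543
  16a - 8b + 4c - 2d + e = -122
  a - b + c - d + e = -9
  e = 0
  a + b + c + d + e = -11
Solving the system yields a = -5, b = 4, c = -5, d = -5, e = 0.
So g(n) = -5n⁴ + 4n³ - 5n² - 5n.
Check: g(-2) = -122. ✓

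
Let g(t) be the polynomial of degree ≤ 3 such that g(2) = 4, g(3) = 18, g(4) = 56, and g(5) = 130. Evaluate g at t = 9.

Write g(t) = at^3 + bt^2 + ct + d. Substituting each data point gives a linear system:
  8a + 4b + 2c + d = 4
  27a + 9b + 3c + d = 18
  64a + 16b + 4c + d = 56
  125a + 25b + 5c + d = 130
Solving the system yields a = 2, b = -6, c = 6, d = 0.
So g(t) = 2t³ - 6t² + 6t.
Then g(9) = 1026.

1026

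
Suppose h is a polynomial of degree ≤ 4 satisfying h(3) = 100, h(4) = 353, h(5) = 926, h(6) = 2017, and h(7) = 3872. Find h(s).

Write h(s) = as^4 + bs^3 + cs^2 + ds + e. Substituting each data point gives a linear system:
  81a + 27b + 9c + 3d + e = 100
  256a + 64b + 16c + 4d + e = 353
  625a + 125b + 25c + 5d + e = 926
  1296a + 216b + 36c + 6d + e = 2017
  2401a + 343b + 49c + 7d + e = 3872
Solving the system yields a = 2, b = -3, c = 2, d = 0, e = 1.
So h(s) = 2s⁴ - 3s³ + 2s² + 1.
Check: h(3) = 100. ✓

h(s) = 2s^4 - 3s^3 + 2s^2 + 1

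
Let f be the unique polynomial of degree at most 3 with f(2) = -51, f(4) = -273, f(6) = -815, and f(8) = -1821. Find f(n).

f(n) = -3n^3 - 4n^2 - 3n - 5

Using the Lagrange interpolation formula with nodes 2, 4, 6, 8:
  L_0(n) = (n - 4)(n - 6)(n - 8) / -48
  L_1(n) = (n - 2)(n - 6)(n - 8) / 16
  L_2(n) = (n - 2)(n - 4)(n - 8) / -16
  L_3(n) = (n - 2)(n - 4)(n - 6) / 48
Then f(n) = -51·L_0(n) - 273·L_1(n) - 815·L_2(n) - 1821·L_3(n).
Expanding and collecting terms gives f(n) = -3n^3 - 4n^2 - 3n - 5.
Check: f(8) = -1821. ✓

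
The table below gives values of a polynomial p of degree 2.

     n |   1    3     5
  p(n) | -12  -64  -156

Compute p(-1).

0

Write p(n) = an^2 + bn + c. Substituting each data point gives a linear system:
  a + b + c = -12
  9a + 3b + c = -64
  25a + 5b + c = -156
Solving the system yields a = -5, b = -6, c = -1.
So p(n) = -5n^2 - 6n - 1.
Then p(-1) = 0.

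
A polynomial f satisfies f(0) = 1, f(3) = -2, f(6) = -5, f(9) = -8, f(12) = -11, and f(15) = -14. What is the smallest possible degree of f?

1

Forward differences of the values at u = 0, 3, 6, 9, 12, 15:
  f  : 1  -2  -5  -8  -11  -14
  Δ  : -3  -3  -3  -3  -3
  Δ^2: 0  0  0  0
  Δ^3: 0  0  0
  Δ^4: 0  0
  Δ^5: 0
The first differences are constant (-3) and nonzero, while all higher differences vanish, so the minimal degree is 1.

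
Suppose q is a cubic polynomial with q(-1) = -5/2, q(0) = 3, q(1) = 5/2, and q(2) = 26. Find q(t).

Using the Lagrange interpolation formula with nodes -1, 0, 1, 2:
  L_0(t) = t(t - 1)(t - 2) / -6
  L_1(t) = (t + 1)(t - 1)(t - 2) / 2
  L_2(t) = (t + 1)t(t - 2) / -2
  L_3(t) = (t + 1)t(t - 1) / 6
Then q(t) = -5/2·L_0(t) + 3·L_1(t) + 5/2·L_2(t) + 26·L_3(t).
Expanding and collecting terms gives q(t) = 5t³ - 3t² - (5/2)t + 3.
Check: q(0) = 3. ✓

q(t) = 5t^3 - 3t^2 - (5/2)t + 3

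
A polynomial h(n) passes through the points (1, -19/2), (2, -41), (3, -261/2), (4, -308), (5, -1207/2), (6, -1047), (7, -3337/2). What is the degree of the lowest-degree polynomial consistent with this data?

Forward differences of the values at n = 1, 2, 3, 4, 5, 6, 7:
  h  : -19/2  -41  -261/2  -308  -1207/2  -1047  -3337/2
  Δ  : -63/2  -179/2  -355/2  -591/2  -887/2  -1243/2
  Δ^2: -58  -88  -118  -148  -178
  Δ^3: -30  -30  -30  -30
  Δ^4: 0  0  0
  Δ^5: 0  0
  Δ^6: 0
The third differences are constant (-30) and nonzero, while all higher differences vanish, so the minimal degree is 3.

3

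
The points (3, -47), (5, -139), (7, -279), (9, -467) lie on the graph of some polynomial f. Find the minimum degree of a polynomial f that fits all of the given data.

2

Forward differences of the values at s = 3, 5, 7, 9:
  f  : -47  -139  -279  -467
  Δ  : -92  -140  -188
  Δ^2: -48  -48
  Δ^3: 0
The second differences are constant (-48) and nonzero, while all higher differences vanish, so the minimal degree is 2.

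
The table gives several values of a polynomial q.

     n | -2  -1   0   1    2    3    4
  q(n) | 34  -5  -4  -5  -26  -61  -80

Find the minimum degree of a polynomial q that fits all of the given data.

Forward differences of the values at n = -2, -1, 0, 1, 2, 3, 4:
  q  : 34  -5  -4  -5  -26  -61  -80
  Δ  : -39  1  -1  -21  -35  -19
  Δ^2: 40  -2  -20  -14  16
  Δ^3: -42  -18  6  30
  Δ^4: 24  24  24
  Δ^5: 0  0
  Δ^6: 0
The fourth differences are constant (24) and nonzero, while all higher differences vanish, so the minimal degree is 4.

4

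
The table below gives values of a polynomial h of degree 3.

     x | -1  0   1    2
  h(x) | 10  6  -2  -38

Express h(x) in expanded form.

h(x) = -4x^3 - 2x^2 - 2x + 6

Write h(x) = ax^3 + bx^2 + cx + d. Substituting each data point gives a linear system:
  -a + b - c + d = 10
  d = 6
  a + b + c + d = -2
  8a + 4b + 2c + d = -38
Solving the system yields a = -4, b = -2, c = -2, d = 6.
So h(x) = -4x^3 - 2x^2 - 2x + 6.
Check: h(1) = -2. ✓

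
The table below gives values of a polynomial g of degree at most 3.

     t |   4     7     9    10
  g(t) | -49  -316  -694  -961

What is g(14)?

-2689

Write g(t) = at^3 + bt^2 + ct + d. Substituting each data point gives a linear system:
  64a + 16b + 4c + d = -49
  343a + 49b + 7c + d = -316
  729a + 81b + 9c + d = -694
  1000a + 100b + 10c + d = -961
Solving the system yields a = -1, b = 0, c = 4, d = -1.
So g(t) = -t^3 + 4t - 1.
Then g(14) = -2689.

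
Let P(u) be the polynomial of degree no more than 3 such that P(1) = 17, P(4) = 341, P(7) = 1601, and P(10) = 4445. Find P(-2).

Write P(u) = au^3 + bu^2 + cu + d. Substituting each data point gives a linear system:
  a + b + c + d = 17
  64a + 16b + 4c + d = 341
  343a + 49b + 7c + d = 1601
  1000a + 100b + 10c + d = 4445
Solving the system yields a = 4, b = 4, c = 4, d = 5.
So P(u) = 4u^3 + 4u^2 + 4u + 5.
Then P(-2) = -19.

-19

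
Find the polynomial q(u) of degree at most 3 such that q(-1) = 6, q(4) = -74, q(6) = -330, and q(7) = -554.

q(u) = -2u^3 + 2u^2 + 4u + 6

Using the Lagrange interpolation formula with nodes -1, 4, 6, 7:
  L_0(u) = (u - 4)(u - 6)(u - 7) / -280
  L_1(u) = (u + 1)(u - 6)(u - 7) / 30
  L_2(u) = (u + 1)(u - 4)(u - 7) / -14
  L_3(u) = (u + 1)(u - 4)(u - 6) / 24
Then q(u) = 6·L_0(u) - 74·L_1(u) - 330·L_2(u) - 554·L_3(u).
Expanding and collecting terms gives q(u) = -2u^3 + 2u^2 + 4u + 6.
Check: q(-1) = 6. ✓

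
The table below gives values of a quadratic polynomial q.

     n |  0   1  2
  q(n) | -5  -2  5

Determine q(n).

q(n) = 2n^2 + n - 5

Using the Lagrange interpolation formula with nodes 0, 1, 2:
  L_0(n) = (n - 1)(n - 2) / 2
  L_1(n) = n(n - 2) / -1
  L_2(n) = n(n - 1) / 2
Then q(n) = -5·L_0(n) - 2·L_1(n) + 5·L_2(n).
Expanding and collecting terms gives q(n) = 2n^2 + n - 5.
Check: q(1) = -2. ✓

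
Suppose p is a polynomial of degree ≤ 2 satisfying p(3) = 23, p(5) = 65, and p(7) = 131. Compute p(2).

11

Using the Lagrange interpolation formula with nodes 3, 5, 7:
  L_0(s) = (s - 5)(s - 7) / 8
  L_1(s) = (s - 3)(s - 7) / -4
  L_2(s) = (s - 3)(s - 5) / 8
Then p(s) = 23·L_0(s) + 65·L_1(s) + 131·L_2(s).
Expanding and collecting terms gives p(s) = 3s^2 - 3s + 5.
Evaluating at s = 2: p(2) = 11.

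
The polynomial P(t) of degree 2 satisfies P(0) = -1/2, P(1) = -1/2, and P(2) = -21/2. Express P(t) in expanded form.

P(t) = -5t^2 + 5t - 1/2

Write P(t) = at^2 + bt + c. Substituting each data point gives a linear system:
  c = -1/2
  a + b + c = -1/2
  4a + 2b + c = -21/2
Solving the system yields a = -5, b = 5, c = -1/2.
So P(t) = -5t^2 + 5t - 1/2.
Check: P(2) = -21/2. ✓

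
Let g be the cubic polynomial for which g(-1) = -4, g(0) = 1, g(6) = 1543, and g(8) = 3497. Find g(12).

Write g(s) = as^3 + bs^2 + cs + d. Substituting each data point gives a linear system:
  -a + b - c + d = -4
  d = 1
  216a + 36b + 6c + d = 1543
  512a + 64b + 8c + d = 3497
Solving the system yields a = 6, b = 6, c = 5, d = 1.
So g(s) = 6s^3 + 6s^2 + 5s + 1.
Then g(12) = 11293.

11293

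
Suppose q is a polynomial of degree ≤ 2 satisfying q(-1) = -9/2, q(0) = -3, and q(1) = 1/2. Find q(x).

q(x) = x^2 + (5/2)x - 3

Write q(x) = ax^2 + bx + c. Substituting each data point gives a linear system:
  a - b + c = -9/2
  c = -3
  a + b + c = 1/2
Solving the system yields a = 1, b = 5/2, c = -3.
So q(x) = x^2 + (5/2)x - 3.
Check: q(-1) = -9/2. ✓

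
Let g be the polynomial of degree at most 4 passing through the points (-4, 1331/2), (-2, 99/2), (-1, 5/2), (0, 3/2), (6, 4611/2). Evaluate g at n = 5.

Write g(n) = an^4 + bn^3 + cn^2 + dn + e. Substituting each data point gives a linear system:
  256a - 64b + 16c - 4d + e = 1331/2
  16a - 8b + 4c - 2d + e = 99/2
  a - b + c - d + e = 5/2
  e = 3/2
  1296a + 216b + 36c + 6d + e = 4611/2
Solving the system yields a = 2, b = -2, c = 3, d = 6, e = 3/2.
So g(n) = 2n⁴ - 2n³ + 3n² + 6n + 3/2.
Then g(5) = 2213/2.

2213/2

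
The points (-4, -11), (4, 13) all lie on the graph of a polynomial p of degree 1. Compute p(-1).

Using the Lagrange interpolation formula with nodes -4, 4:
  L_0(u) = (u - 4) / -8
  L_1(u) = (u + 4) / 8
Then p(u) = -11·L_0(u) + 13·L_1(u).
Expanding and collecting terms gives p(u) = 3u + 1.
Evaluating at u = -1: p(-1) = -2.

-2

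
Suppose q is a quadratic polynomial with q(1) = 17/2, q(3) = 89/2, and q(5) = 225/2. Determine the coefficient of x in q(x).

Write q(x) = ax^2 + bx + c. Substituting each data point gives a linear system:
  a + b + c = 17/2
  9a + 3b + c = 89/2
  25a + 5b + c = 225/2
Solving the system yields a = 4, b = 2, c = 5/2.
So q(x) = 4x^2 + 2x + 5/2.
The coefficient of x is 2.

2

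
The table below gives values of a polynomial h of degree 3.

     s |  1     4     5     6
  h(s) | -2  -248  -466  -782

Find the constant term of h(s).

4

Write h(s) = as^3 + bs^2 + cs + d. Substituting each data point gives a linear system:
  a + b + c + d = -2
  64a + 16b + 4c + d = -248
  125a + 25b + 5c + d = -466
  216a + 36b + 6c + d = -782
Solving the system yields a = -3, b = -4, c = 1, d = 4.
So h(s) = -3s^3 - 4s^2 + s + 4.
The constant term is 4.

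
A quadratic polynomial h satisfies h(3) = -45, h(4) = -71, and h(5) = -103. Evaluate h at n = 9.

-291

Write h(n) = an^2 + bn + c. Substituting each data point gives a linear system:
  9a + 3b + c = -45
  16a + 4b + c = -71
  25a + 5b + c = -103
Solving the system yields a = -3, b = -5, c = -3.
So h(n) = -3n^2 - 5n - 3.
Then h(9) = -291.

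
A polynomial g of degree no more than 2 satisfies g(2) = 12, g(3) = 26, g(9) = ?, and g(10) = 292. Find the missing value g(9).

The 3 known points determine the degree-2 polynomial uniquely.
Write g(t) = at^2 + bt + c. Substituting each data point gives a linear system:
  4a + 2b + c = 12
  9a + 3b + c = 26
  100a + 10b + c = 292
Solving the system yields a = 3, b = -1, c = 2.
So g(t) = 3t^2 - t + 2.
Then g(9) = 236.

236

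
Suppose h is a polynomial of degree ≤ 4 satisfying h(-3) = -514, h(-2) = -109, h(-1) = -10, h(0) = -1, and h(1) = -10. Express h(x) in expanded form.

h(x) = -6x^4 - 3x^2 - 1

Using the Lagrange interpolation formula with nodes -3, -2, -1, 0, 1:
  L_0(x) = (x + 2)(x + 1)x(x - 1) / 24
  L_1(x) = (x + 3)(x + 1)x(x - 1) / -6
  L_2(x) = (x + 3)(x + 2)x(x - 1) / 4
  L_3(x) = (x + 3)(x + 2)(x + 1)(x - 1) / -6
  L_4(x) = (x + 3)(x + 2)(x + 1)x / 24
Then h(x) = -514·L_0(x) - 109·L_1(x) - 10·L_2(x) - 1·L_3(x) - 10·L_4(x).
Expanding and collecting terms gives h(x) = -6x⁴ - 3x² - 1.
Check: h(-1) = -10. ✓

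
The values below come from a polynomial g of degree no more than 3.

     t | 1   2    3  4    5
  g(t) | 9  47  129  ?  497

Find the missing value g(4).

On equispaced nodes a degree-3 polynomial has vanishing fourth forward difference, so
  g(1) - 4·g(2) + 6·g(3) - 4·g(4) + g(5) = 0.
Substituting the known values and solving for g(4):
  -4·g(4) = -1092
  g(4) = 273.

273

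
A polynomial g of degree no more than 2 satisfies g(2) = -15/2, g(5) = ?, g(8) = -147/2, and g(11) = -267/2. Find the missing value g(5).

-63/2

On equispaced nodes a degree-2 polynomial has vanishing third forward difference, so
  - g(2) + 3·g(5) - 3·g(8) + g(11) = 0.
Substituting the known values and solving for g(5):
  3·g(5) = -189/2
  g(5) = -63/2.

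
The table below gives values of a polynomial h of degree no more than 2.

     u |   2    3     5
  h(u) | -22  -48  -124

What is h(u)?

Using the Lagrange interpolation formula with nodes 2, 3, 5:
  L_0(u) = (u - 3)(u - 5) / 3
  L_1(u) = (u - 2)(u - 5) / -2
  L_2(u) = (u - 2)(u - 3) / 6
Then h(u) = -22·L_0(u) - 48·L_1(u) - 124·L_2(u).
Expanding and collecting terms gives h(u) = -4u² - 6u + 6.
Check: h(5) = -124. ✓

h(u) = -4u^2 - 6u + 6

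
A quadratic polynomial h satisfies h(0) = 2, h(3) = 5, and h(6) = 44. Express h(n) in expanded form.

Write h(n) = an^2 + bn + c. Substituting each data point gives a linear system:
  c = 2
  9a + 3b + c = 5
  36a + 6b + c = 44
Solving the system yields a = 2, b = -5, c = 2.
So h(n) = 2n^2 - 5n + 2.
Check: h(3) = 5. ✓

h(n) = 2n^2 - 5n + 2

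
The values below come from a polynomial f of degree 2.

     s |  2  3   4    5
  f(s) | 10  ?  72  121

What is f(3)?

On equispaced nodes a degree-2 polynomial has vanishing third forward difference, so
  - f(2) + 3·f(3) - 3·f(4) + f(5) = 0.
Substituting the known values and solving for f(3):
  3·f(3) = 105
  f(3) = 35.

35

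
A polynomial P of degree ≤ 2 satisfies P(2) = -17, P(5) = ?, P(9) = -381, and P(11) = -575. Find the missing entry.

The 3 known points determine the degree-2 polynomial uniquely.
Write P(x) = ax^2 + bx + c. Substituting each data point gives a linear system:
  4a + 2b + c = -17
  81a + 9b + c = -381
  121a + 11b + c = -575
Solving the system yields a = -5, b = 3, c = -3.
So P(x) = -5x^2 + 3x - 3.
Then P(5) = -113.

-113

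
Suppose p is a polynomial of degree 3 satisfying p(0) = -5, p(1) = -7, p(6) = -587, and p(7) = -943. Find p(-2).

29

Write p(x) = ax^3 + bx^2 + cx + d. Substituting each data point gives a linear system:
  d = -5
  a + b + c + d = -7
  216a + 36b + 6c + d = -587
  343a + 49b + 7c + d = -943
Solving the system yields a = -3, b = 2, c = -1, d = -5.
So p(x) = -3x³ + 2x² - x - 5.
Then p(-2) = 29.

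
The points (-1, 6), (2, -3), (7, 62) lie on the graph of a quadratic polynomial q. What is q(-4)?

51

Using the Lagrange interpolation formula with nodes -1, 2, 7:
  L_0(u) = (u - 2)(u - 7) / 24
  L_1(u) = (u + 1)(u - 7) / -15
  L_2(u) = (u + 1)(u - 2) / 40
Then q(u) = 6·L_0(u) - 3·L_1(u) + 62·L_2(u).
Expanding and collecting terms gives q(u) = 2u^2 - 5u - 1.
Evaluating at u = -4: q(-4) = 51.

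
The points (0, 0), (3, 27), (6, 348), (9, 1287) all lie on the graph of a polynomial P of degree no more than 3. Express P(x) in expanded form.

Write P(x) = ax^3 + bx^2 + cx + d. Substituting each data point gives a linear system:
  d = 0
  27a + 9b + 3c + d = 27
  216a + 36b + 6c + d = 348
  729a + 81b + 9c + d = 1287
Solving the system yields a = 2, b = -5/3, c = -4, d = 0.
So P(x) = 2x³ - (5/3)x² - 4x.
Check: P(6) = 348. ✓

P(x) = 2x^3 - (5/3)x^2 - 4x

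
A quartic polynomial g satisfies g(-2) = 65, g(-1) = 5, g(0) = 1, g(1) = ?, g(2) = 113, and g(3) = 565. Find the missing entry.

5

The 5 known points determine the degree-4 polynomial uniquely.
Write g(t) = at^4 + bt^3 + ct^2 + dt + e. Substituting each data point gives a linear system:
  16a - 8b + 4c - 2d + e = 65
  a - b + c - d + e = 5
  e = 1
  16a + 8b + 4c + 2d + e = 113
  81a + 27b + 9c + 3d + e = 565
Solving the system yields a = 6, b = 4, c = -2, d = -4, e = 1.
So g(t) = 6t⁴ + 4t³ - 2t² - 4t + 1.
Then g(1) = 5.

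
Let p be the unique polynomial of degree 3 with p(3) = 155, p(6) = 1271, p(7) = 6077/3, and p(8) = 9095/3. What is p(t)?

p(t) = 6t^3 - (1/3)t^2 - 3t + 5

Using the Lagrange interpolation formula with nodes 3, 6, 7, 8:
  L_0(t) = (t - 6)(t - 7)(t - 8) / -60
  L_1(t) = (t - 3)(t - 7)(t - 8) / 6
  L_2(t) = (t - 3)(t - 6)(t - 8) / -4
  L_3(t) = (t - 3)(t - 6)(t - 7) / 10
Then p(t) = 155·L_0(t) + 1271·L_1(t) + 6077/3·L_2(t) + 9095/3·L_3(t).
Expanding and collecting terms gives p(t) = 6t^3 - (1/3)t^2 - 3t + 5.
Check: p(3) = 155. ✓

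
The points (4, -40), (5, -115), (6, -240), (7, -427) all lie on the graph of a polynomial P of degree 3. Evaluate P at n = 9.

-1035

Using the Lagrange interpolation formula with nodes 4, 5, 6, 7:
  L_0(n) = (n - 5)(n - 6)(n - 7) / -6
  L_1(n) = (n - 4)(n - 6)(n - 7) / 2
  L_2(n) = (n - 4)(n - 5)(n - 7) / -2
  L_3(n) = (n - 4)(n - 5)(n - 6) / 6
Then P(n) = -40·L_0(n) - 115·L_1(n) - 240·L_2(n) - 427·L_3(n).
Expanding and collecting terms gives P(n) = -2n³ + 5n² + 2n.
Evaluating at n = 9: P(9) = -1035.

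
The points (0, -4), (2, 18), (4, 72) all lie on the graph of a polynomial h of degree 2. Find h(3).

41

Write h(x) = ax^2 + bx + c. Substituting each data point gives a linear system:
  c = -4
  4a + 2b + c = 18
  16a + 4b + c = 72
Solving the system yields a = 4, b = 3, c = -4.
So h(x) = 4x^2 + 3x - 4.
Then h(3) = 41.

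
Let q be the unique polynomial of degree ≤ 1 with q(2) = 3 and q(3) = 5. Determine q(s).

q(s) = 2s - 1

Write q(s) = as + b. Substituting each data point gives a linear system:
  2a + b = 3
  3a + b = 5
Solving the system yields a = 2, b = -1.
So q(s) = 2s - 1.
Check: q(2) = 3. ✓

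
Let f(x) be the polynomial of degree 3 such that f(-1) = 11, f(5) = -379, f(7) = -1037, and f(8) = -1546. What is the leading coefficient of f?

-3

Write f(x) = ax^3 + bx^2 + cx + d. Substituting each data point gives a linear system:
  -a + b - c + d = 11
  125a + 25b + 5c + d = -379
  343a + 49b + 7c + d = -1037
  512a + 64b + 8c + d = -1546
Solving the system yields a = -3, b = 0, c = -2, d = 6.
So f(x) = -3x^3 - 2x + 6.
The leading coefficient is -3.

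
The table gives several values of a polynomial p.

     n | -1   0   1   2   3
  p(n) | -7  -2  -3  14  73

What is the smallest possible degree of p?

3

Forward differences of the values at n = -1, 0, 1, 2, 3:
  p  : -7  -2  -3  14  73
  Δ  : 5  -1  17  59
  Δ^2: -6  18  42
  Δ^3: 24  24
  Δ^4: 0
The third differences are constant (24) and nonzero, while all higher differences vanish, so the minimal degree is 3.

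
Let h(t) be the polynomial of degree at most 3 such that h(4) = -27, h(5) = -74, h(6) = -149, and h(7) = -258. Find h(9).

Using the Lagrange interpolation formula with nodes 4, 5, 6, 7:
  L_0(t) = (t - 5)(t - 6)(t - 7) / -6
  L_1(t) = (t - 4)(t - 6)(t - 7) / 2
  L_2(t) = (t - 4)(t - 5)(t - 7) / -2
  L_3(t) = (t - 4)(t - 5)(t - 6) / 6
Then h(t) = -27·L_0(t) - 74·L_1(t) - 149·L_2(t) - 258·L_3(t).
Expanding and collecting terms gives h(t) = -t^3 + t^2 + 5t + 1.
Evaluating at t = 9: h(9) = -602.

-602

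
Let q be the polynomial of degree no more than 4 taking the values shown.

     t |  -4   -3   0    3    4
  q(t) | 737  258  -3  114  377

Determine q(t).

Write q(t) = at^4 + bt^3 + ct^2 + dt + e. Substituting each data point gives a linear system:
  256a - 64b + 16c - 4d + e = 737
  81a - 27b + 9c - 3d + e = 258
  e = -3
  81a + 27b + 9c + 3d + e = 114
  256a + 64b + 16c + 4d + e = 377
Solving the system yields a = 2, b = -3, c = 3, d = 3, e = -3.
So q(t) = 2t^4 - 3t^3 + 3t^2 + 3t - 3.
Check: q(-4) = 737. ✓

q(t) = 2t^4 - 3t^3 + 3t^2 + 3t - 3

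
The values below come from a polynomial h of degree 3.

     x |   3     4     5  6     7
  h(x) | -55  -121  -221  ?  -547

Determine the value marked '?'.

The 4 known points determine the degree-3 polynomial uniquely.
Write h(x) = ax^3 + bx^2 + cx + d. Substituting each data point gives a linear system:
  27a + 9b + 3c + d = -55
  64a + 16b + 4c + d = -121
  125a + 25b + 5c + d = -221
  343a + 49b + 7c + d = -547
Solving the system yields a = -1, b = -5, c = 6, d = -1.
So h(x) = -x^3 - 5x^2 + 6x - 1.
Then h(6) = -361.

-361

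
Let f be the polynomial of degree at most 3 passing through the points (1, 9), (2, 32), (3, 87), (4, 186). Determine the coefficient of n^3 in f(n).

Write f(n) = an^3 + bn^2 + cn + d. Substituting each data point gives a linear system:
  a + b + c + d = 9
  8a + 4b + 2c + d = 32
  27a + 9b + 3c + d = 87
  64a + 16b + 4c + d = 186
Solving the system yields a = 2, b = 4, c = -3, d = 6.
So f(n) = 2n³ + 4n² - 3n + 6.
The leading coefficient is 2.

2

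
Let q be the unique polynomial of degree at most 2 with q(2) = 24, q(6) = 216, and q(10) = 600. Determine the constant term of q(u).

0

Write q(u) = au^2 + bu + c. Substituting each data point gives a linear system:
  4a + 2b + c = 24
  36a + 6b + c = 216
  100a + 10b + c = 600
Solving the system yields a = 6, b = 0, c = 0.
So q(u) = 6u².
The constant term is 0.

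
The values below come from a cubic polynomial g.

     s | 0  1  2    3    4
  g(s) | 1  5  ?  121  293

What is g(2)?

35

On equispaced nodes a degree-3 polynomial has vanishing fourth forward difference, so
  g(0) - 4·g(1) + 6·g(2) - 4·g(3) + g(4) = 0.
Substituting the known values and solving for g(2):
  6·g(2) = 210
  g(2) = 35.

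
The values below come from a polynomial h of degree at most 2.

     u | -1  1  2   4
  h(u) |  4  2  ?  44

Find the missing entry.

10

The 3 known points determine the degree-2 polynomial uniquely.
Write h(u) = au^2 + bu + c. Substituting each data point gives a linear system:
  a - b + c = 4
  a + b + c = 2
  16a + 4b + c = 44
Solving the system yields a = 3, b = -1, c = 0.
So h(u) = 3u² - u.
Then h(2) = 10.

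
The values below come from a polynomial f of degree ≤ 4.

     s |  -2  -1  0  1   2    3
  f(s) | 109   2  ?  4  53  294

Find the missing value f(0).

-3

The 5 known points determine the degree-4 polynomial uniquely.
Write f(s) = as^4 + bs^3 + cs^2 + ds + e. Substituting each data point gives a linear system:
  16a - 8b + 4c - 2d + e = 109
  a - b + c - d + e = 2
  a + b + c + d + e = 4
  16a + 8b + 4c + 2d + e = 53
  81a + 27b + 9c + 3d + e = 294
Solving the system yields a = 5, b = -5, c = 1, d = 6, e = -3.
So f(s) = 5s^4 - 5s^3 + s^2 + 6s - 3.
Then f(0) = -3.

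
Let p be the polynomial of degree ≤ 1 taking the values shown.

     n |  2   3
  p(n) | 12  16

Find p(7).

Write p(n) = an + b. Substituting each data point gives a linear system:
  2a + b = 12
  3a + b = 16
Solving the system yields a = 4, b = 4.
So p(n) = 4n + 4.
Then p(7) = 32.

32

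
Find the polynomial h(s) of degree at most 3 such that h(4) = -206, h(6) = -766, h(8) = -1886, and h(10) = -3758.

h(s) = -4s^3 + 2s^2 + 4s + 2

Using the Lagrange interpolation formula with nodes 4, 6, 8, 10:
  L_0(s) = (s - 6)(s - 8)(s - 10) / -48
  L_1(s) = (s - 4)(s - 8)(s - 10) / 16
  L_2(s) = (s - 4)(s - 6)(s - 10) / -16
  L_3(s) = (s - 4)(s - 6)(s - 8) / 48
Then h(s) = -206·L_0(s) - 766·L_1(s) - 1886·L_2(s) - 3758·L_3(s).
Expanding and collecting terms gives h(s) = -4s^3 + 2s^2 + 4s + 2.
Check: h(10) = -3758. ✓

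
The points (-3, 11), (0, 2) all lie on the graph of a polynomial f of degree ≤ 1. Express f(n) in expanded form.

f(n) = -3n + 2

Using the Lagrange interpolation formula with nodes -3, 0:
  L_0(n) = n / -3
  L_1(n) = (n + 3) / 3
Then f(n) = 11·L_0(n) + 2·L_1(n).
Expanding and collecting terms gives f(n) = -3n + 2.
Check: f(-3) = 11. ✓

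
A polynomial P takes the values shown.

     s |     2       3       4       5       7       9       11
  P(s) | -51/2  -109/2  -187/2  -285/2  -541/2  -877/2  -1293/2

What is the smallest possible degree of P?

Divided differences on the nodes 2, 3, 4, 5, 7, 9, 11:
  order 0: -51/2  -109/2  -187/2  -285/2  -541/2  -877/2  -1293/2
  order 1: -29  -39  -49  -64  -84  -104
  order 2: -5  -5  -5  -5  -5
  order 3: 0  0  0  0
  order 4: 0  0  0
  order 5: 0  0
  order 6: 0
The order-2 divided differences are all -5 (nonzero) and every higher order vanishes, so the data lies on a polynomial of degree exactly 2.

2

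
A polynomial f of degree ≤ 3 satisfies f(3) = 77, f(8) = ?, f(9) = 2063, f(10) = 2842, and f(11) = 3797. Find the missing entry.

1442

The 4 known points determine the degree-3 polynomial uniquely.
Write f(x) = ax^3 + bx^2 + cx + d. Substituting each data point gives a linear system:
  27a + 9b + 3c + d = 77
  729a + 81b + 9c + d = 2063
  1000a + 100b + 10c + d = 2842
  1331a + 121b + 11c + d = 3797
Solving the system yields a = 3, b = -2, c = 4, d = 2.
So f(x) = 3x^3 - 2x^2 + 4x + 2.
Then f(8) = 1442.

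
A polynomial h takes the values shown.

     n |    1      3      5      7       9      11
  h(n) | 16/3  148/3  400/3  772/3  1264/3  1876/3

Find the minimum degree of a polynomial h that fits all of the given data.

2

Forward differences of the values at n = 1, 3, 5, 7, 9, 11:
  h  : 16/3  148/3  400/3  772/3  1264/3  1876/3
  Δ  : 44  84  124  164  204
  Δ^2: 40  40  40  40
  Δ^3: 0  0  0
  Δ^4: 0  0
  Δ^5: 0
The second differences are constant (40) and nonzero, while all higher differences vanish, so the minimal degree is 2.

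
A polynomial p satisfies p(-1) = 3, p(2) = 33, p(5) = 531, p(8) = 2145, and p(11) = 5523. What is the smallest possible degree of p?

3

Forward differences of the values at s = -1, 2, 5, 8, 11:
  p  : 3  33  531  2145  5523
  Δ  : 30  498  1614  3378
  Δ^2: 468  1116  1764
  Δ^3: 648  648
  Δ^4: 0
The third differences are constant (648) and nonzero, while all higher differences vanish, so the minimal degree is 3.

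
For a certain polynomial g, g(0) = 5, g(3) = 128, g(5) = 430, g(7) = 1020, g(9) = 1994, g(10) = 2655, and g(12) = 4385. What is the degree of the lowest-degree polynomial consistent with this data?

Divided differences on the nodes 0, 3, 5, 7, 9, 10, 12:
  order 0: 5  128  430  1020  1994  2655  4385
  order 1: 41  151  295  487  661  865
  order 2: 22  36  48  58  68
  order 3: 2  2  2  2
  order 4: 0  0  0
  order 5: 0  0
  order 6: 0
The order-3 divided differences are all 2 (nonzero) and every higher order vanishes, so the data lies on a polynomial of degree exactly 3.

3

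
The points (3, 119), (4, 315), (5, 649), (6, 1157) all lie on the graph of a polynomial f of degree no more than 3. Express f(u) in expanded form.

Write f(u) = au^3 + bu^2 + cu + d. Substituting each data point gives a linear system:
  27a + 9b + 3c + d = 119
  64a + 16b + 4c + d = 315
  125a + 25b + 5c + d = 649
  216a + 36b + 6c + d = 1157
Solving the system yields a = 6, b = -3, c = -5, d = -1.
So f(u) = 6u^3 - 3u^2 - 5u - 1.
Check: f(5) = 649. ✓

f(u) = 6u^3 - 3u^2 - 5u - 1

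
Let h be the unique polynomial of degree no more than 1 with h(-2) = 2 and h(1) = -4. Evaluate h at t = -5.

Using the Lagrange interpolation formula with nodes -2, 1:
  L_0(t) = (t - 1) / -3
  L_1(t) = (t + 2) / 3
Then h(t) = 2·L_0(t) - 4·L_1(t).
Expanding and collecting terms gives h(t) = -2t - 2.
Evaluating at t = -5: h(-5) = 8.

8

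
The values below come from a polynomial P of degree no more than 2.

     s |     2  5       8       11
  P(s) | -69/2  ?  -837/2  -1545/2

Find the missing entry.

The 3 known points determine the degree-2 polynomial uniquely.
Write P(s) = as^2 + bs + c. Substituting each data point gives a linear system:
  4a + 2b + c = -69/2
  64a + 8b + c = -837/2
  121a + 11b + c = -1545/2
Solving the system yields a = -6, b = -4, c = -5/2.
So P(s) = -6s^2 - 4s - 5/2.
Then P(5) = -345/2.

-345/2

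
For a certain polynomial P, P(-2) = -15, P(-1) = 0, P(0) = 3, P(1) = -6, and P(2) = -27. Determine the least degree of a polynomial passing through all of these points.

2

Forward differences of the values at s = -2, -1, 0, 1, 2:
  P  : -15  0  3  -6  -27
  Δ  : 15  3  -9  -21
  Δ^2: -12  -12  -12
  Δ^3: 0  0
  Δ^4: 0
The second differences are constant (-12) and nonzero, while all higher differences vanish, so the minimal degree is 2.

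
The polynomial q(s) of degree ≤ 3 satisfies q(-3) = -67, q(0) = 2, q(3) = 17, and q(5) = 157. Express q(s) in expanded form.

Using the Lagrange interpolation formula with nodes -3, 0, 3, 5:
  L_0(s) = s(s - 3)(s - 5) / -144
  L_1(s) = (s + 3)(s - 3)(s - 5) / 45
  L_2(s) = (s + 3)s(s - 5) / -36
  L_3(s) = (s + 3)s(s - 3) / 80
Then q(s) = -67·L_0(s) + 2·L_1(s) + 17·L_2(s) + 157·L_3(s).
Expanding and collecting terms gives q(s) = 2s³ - 3s² - 4s + 2.
Check: q(-3) = -67. ✓

q(s) = 2s^3 - 3s^2 - 4s + 2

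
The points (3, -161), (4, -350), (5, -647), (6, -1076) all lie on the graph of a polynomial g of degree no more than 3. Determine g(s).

g(s) = -4s^3 - 6s^2 + s - 2

Write g(s) = as^3 + bs^2 + cs + d. Substituting each data point gives a linear system:
  27a + 9b + 3c + d = -161
  64a + 16b + 4c + d = -350
  125a + 25b + 5c + d = -647
  216a + 36b + 6c + d = -1076
Solving the system yields a = -4, b = -6, c = 1, d = -2.
So g(s) = -4s³ - 6s² + s - 2.
Check: g(4) = -350. ✓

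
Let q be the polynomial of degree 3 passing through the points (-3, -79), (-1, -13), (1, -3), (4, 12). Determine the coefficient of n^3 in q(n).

1

Write q(n) = an^3 + bn^2 + cn + d. Substituting each data point gives a linear system:
  -27a + 9b - 3c + d = -79
  -a + b - c + d = -13
  a + b + c + d = -3
  64a + 16b + 4c + d = 12
Solving the system yields a = 1, b = -4, c = 4, d = -4.
So q(n) = n³ - 4n² + 4n - 4.
The leading coefficient is 1.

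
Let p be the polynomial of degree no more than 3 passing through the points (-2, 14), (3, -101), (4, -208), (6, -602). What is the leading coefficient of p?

-2

Write p(n) = an^3 + bn^2 + cn + d. Substituting each data point gives a linear system:
  -8a + 4b - 2c + d = 14
  27a + 9b + 3c + d = -101
  64a + 16b + 4c + d = -208
  216a + 36b + 6c + d = -602
Solving the system yields a = -2, b = -4, c = -5, d = 4.
So p(n) = -2n³ - 4n² - 5n + 4.
The leading coefficient is -2.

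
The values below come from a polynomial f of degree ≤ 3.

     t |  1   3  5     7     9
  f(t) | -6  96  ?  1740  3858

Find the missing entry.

582

On equispaced nodes a degree-3 polynomial has vanishing fourth forward difference, so
  f(1) - 4·f(3) + 6·f(5) - 4·f(7) + f(9) = 0.
Substituting the known values and solving for f(5):
  6·f(5) = 3492
  f(5) = 582.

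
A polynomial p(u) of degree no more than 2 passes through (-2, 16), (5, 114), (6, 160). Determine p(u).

p(u) = 4u^2 + 2u + 4

Using the Lagrange interpolation formula with nodes -2, 5, 6:
  L_0(u) = (u - 5)(u - 6) / 56
  L_1(u) = (u + 2)(u - 6) / -7
  L_2(u) = (u + 2)(u - 5) / 8
Then p(u) = 16·L_0(u) + 114·L_1(u) + 160·L_2(u).
Expanding and collecting terms gives p(u) = 4u^2 + 2u + 4.
Check: p(5) = 114. ✓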